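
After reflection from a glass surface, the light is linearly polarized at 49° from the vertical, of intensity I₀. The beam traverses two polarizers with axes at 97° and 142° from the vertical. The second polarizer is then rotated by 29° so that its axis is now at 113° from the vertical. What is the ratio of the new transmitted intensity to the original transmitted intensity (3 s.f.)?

Before rotation:
By Malus's law, I₁ = I₀ cos²(97° − 49°) = I₀ cos²(48°) = 0.4477 I₀.
I₂ = I₁ cos²(142° − 97°) = 0.4477 I₀ · cos²(45°) = 0.2239 I₀.
After rotation:
I₁ = I₀ cos²(97° − 49°) = I₀ cos²(48°) = 0.4477 I₀.
I₂ = I₁ cos²(113° − 97°) = 0.4477 I₀ · cos²(16°) = 0.4137 I₀.
Ratio = 0.4137 / 0.2239 = 1.848.

I_new/I_old ≈ 1.85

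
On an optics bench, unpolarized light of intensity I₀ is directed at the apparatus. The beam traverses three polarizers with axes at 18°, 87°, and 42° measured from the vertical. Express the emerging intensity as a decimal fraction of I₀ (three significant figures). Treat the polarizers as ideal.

≈ 0.0321 I₀

Unpolarized light through the first polarizer → I₁ = ½ I₀, now polarized at 18°.
I₂ = I₁ cos²(87° − 18°) = 0.5 I₀ · cos²(69°) = 0.06421 I₀.
I₃ = I₂ cos²(42° − 87°) = 0.06421 I₀ · cos²(45°) = 0.03211 I₀.
Transmitted fraction = 0.03211.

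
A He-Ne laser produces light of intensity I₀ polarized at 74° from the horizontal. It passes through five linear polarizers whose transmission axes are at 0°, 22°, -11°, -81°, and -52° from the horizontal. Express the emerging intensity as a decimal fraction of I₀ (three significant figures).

By Malus's law, I₁ = I₀ cos²(0° − 74°) = I₀ cos²(74°) = 0.07598 I₀.
I₂ = I₁ cos²(22° − 0°) = 0.07598 I₀ · cos²(22°) = 0.06531 I₀.
I₃ = I₂ cos²(-11° − 22°) = 0.06531 I₀ · cos²(33°) = 0.04594 I₀.
I₄ = I₃ cos²(-81° + 11°) = 0.04594 I₀ · cos²(70°) = 0.005374 I₀.
I₅ = I₄ cos²(-52° + 81°) = 0.005374 I₀ · cos²(29°) = 0.004111 I₀.
Transmitted fraction = 0.004111.

≈ 0.00411 I₀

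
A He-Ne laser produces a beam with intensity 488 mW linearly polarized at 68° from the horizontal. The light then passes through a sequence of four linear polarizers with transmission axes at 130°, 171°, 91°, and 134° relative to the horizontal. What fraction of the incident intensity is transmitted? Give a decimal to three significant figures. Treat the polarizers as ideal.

I/I₀ ≈ 0.00202

By Malus's law, I₁ = 488 mW · cos²(62°) = 107.6 mW.
I₂ = I₁ · cos²(41°) = 107.6 · 0.5696 = 61.26 mW.
I₃ = I₂ · cos²(80°) = 61.26 · 0.03015 = 1.847 mW.
I₄ = I₃ · cos²(43°) = 1.847 · 0.5349 = 0.9881 mW.
Transmitted fraction = 0.002025.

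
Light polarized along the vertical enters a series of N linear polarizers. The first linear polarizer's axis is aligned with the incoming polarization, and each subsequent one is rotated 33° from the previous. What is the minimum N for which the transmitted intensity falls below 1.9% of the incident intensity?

N = 13

First polarizer is aligned with the polarization: full transmission.
Each further stage multiplies by cos²(33°) = 0.7034.
After N polarizers: T = 0.7034^(N−1). Require T < 0.019 ⇒ N−1 > ln(0.019)/ln(0.7034) = 11.26, so N−1 ≥ 12 and N = 13.
Check: N=13 gives T = 0.01466 < 0.019; N=12 gives T = 0.02085.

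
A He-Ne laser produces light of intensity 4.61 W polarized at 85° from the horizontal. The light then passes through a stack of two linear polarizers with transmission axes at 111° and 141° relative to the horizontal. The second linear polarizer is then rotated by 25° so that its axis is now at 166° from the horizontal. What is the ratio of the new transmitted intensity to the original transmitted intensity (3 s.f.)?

Before rotation:
By Malus's law, I₁ = I₀ cos²(111° − 85°) = I₀ cos²(26°) = 0.8078 I₀.
I₂ = I₁ cos²(141° − 111°) = 0.8078 I₀ · cos²(30°) = 0.6059 I₀.
After rotation:
I₁ = I₀ cos²(111° − 85°) = I₀ cos²(26°) = 0.8078 I₀.
I₂ = I₁ cos²(166° − 111°) = 0.8078 I₀ · cos²(55°) = 0.2658 I₀.
Ratio = 0.2658 / 0.6059 = 0.4387.

I_new/I_old ≈ 0.439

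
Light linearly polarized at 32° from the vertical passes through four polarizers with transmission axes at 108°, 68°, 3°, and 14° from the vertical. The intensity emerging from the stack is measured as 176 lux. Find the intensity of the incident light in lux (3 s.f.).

I₀ ≈ 2.98e4 lux

By Malus's law, I₁ = I₀ cos²(108° − 32°) = I₀ cos²(76°) = 0.05853 I₀.
I₂ = I₁ cos²(68° − 108°) = 0.05853 I₀ · cos²(40°) = 0.03434 I₀.
I₃ = I₂ cos²(3° − 68°) = 0.03434 I₀ · cos²(65°) = 0.006134 I₀.
I₄ = I₃ cos²(14° − 3°) = 0.006134 I₀ · cos²(11°) = 0.005911 I₀.
So 176 lux = 0.005911 I₀, giving I₀ = 176/0.005911 = 2.978e+04 lux.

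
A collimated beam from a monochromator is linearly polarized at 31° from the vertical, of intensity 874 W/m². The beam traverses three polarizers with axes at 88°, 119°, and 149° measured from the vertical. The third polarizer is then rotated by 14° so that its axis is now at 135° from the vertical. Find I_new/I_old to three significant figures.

I_new/I_old ≈ 1.23

Before rotation:
I₁ = I₀ cos²(88° − 31°) = I₀ cos²(57°) = 0.2966 I₀.
I₂ = I₁ cos²(119° − 88°) = 0.2966 I₀ · cos²(31°) = 0.2179 I₀.
I₃ = I₂ cos²(149° − 119°) = 0.2179 I₀ · cos²(30°) = 0.1635 I₀.
After rotation:
I₁ = I₀ cos²(88° − 31°) = I₀ cos²(57°) = 0.2966 I₀.
I₂ = I₁ cos²(119° − 88°) = 0.2966 I₀ · cos²(31°) = 0.2179 I₀.
I₃ = I₂ cos²(135° − 119°) = 0.2179 I₀ · cos²(16°) = 0.2014 I₀.
Ratio = 0.2014 / 0.1635 = 1.232.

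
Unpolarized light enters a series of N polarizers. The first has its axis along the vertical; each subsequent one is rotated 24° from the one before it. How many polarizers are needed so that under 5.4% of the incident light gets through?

First polarizer halves the unpolarized light: factor 1/2.
Each further stage multiplies by cos²(24°) = 0.8346.
After N polarizers: T = 0.5·0.8346^(N−1). Require T < 0.054 ⇒ N−1 > ln(0.054/0.5)/ln(0.8346) = 12.31, so N−1 ≥ 13 and N = 14.
Check: N=14 gives T = 0.04764 < 0.054; N=13 gives T = 0.05708.

N = 14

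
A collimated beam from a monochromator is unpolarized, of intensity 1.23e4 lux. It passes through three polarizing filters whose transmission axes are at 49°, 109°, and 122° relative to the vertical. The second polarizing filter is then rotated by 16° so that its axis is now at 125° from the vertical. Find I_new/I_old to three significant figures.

Before rotation:
Unpolarized light through the first polarizer → I₁ = ½ I₀, now polarized at 49°.
I₂ = I₁ cos²(109° − 49°) = 0.5 I₀ · cos²(60°) = 0.125 I₀.
I₃ = I₂ cos²(122° − 109°) = 0.125 I₀ · cos²(13°) = 0.1187 I₀.
After rotation:
Unpolarized light through the first polarizer → I₁ = ½ I₀, now polarized at 49°.
I₂ = I₁ cos²(125° − 49°) = 0.5 I₀ · cos²(76°) = 0.02926 I₀.
I₃ = I₂ cos²(122° − 125°) = 0.02926 I₀ · cos²(3°) = 0.02918 I₀.
Ratio = 0.02918 / 0.1187 = 0.2459.

I_new/I_old ≈ 0.246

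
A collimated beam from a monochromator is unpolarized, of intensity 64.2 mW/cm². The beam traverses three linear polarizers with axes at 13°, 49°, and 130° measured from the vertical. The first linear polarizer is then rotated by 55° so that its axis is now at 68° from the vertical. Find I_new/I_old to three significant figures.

I_new/I_old ≈ 1.37

Before rotation:
Unpolarized light through the first polarizer → I₁ = ½ I₀, now polarized at 13°.
I₂ = I₁ cos²(49° − 13°) = 0.5 I₀ · cos²(36°) = 0.3273 I₀.
I₃ = I₂ cos²(130° − 49°) = 0.3273 I₀ · cos²(81°) = 0.008008 I₀.
After rotation:
Unpolarized light through the first polarizer → I₁ = ½ I₀, now polarized at 68°.
I₂ = I₁ cos²(49° − 68°) = 0.5 I₀ · cos²(19°) = 0.447 I₀.
I₃ = I₂ cos²(130° − 49°) = 0.447 I₀ · cos²(81°) = 0.01094 I₀.
Ratio = 0.01094 / 0.008008 = 1.366.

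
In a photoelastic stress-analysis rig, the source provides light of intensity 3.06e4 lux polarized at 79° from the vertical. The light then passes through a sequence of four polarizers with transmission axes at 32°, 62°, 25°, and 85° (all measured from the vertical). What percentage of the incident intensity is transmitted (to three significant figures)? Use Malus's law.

≈ 5.56%

By Malus's law, I₁ = 3.06e4 lux · cos²(47°) = 1.423e+04 lux.
I₂ = I₁ · cos²(30°) = 1.423e+04 · 0.75 = 1.067e+04 lux.
I₃ = I₂ · cos²(37°) = 1.067e+04 · 0.6378 = 6808 lux.
I₄ = I₃ · cos²(60°) = 6808 · 0.25 = 1702 lux.
That is 5.562% of the incident intensity.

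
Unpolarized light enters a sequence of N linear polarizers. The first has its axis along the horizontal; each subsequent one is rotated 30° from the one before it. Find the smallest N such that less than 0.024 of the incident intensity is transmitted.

N = 12

First polarizer halves the unpolarized light: factor 1/2.
Each further stage multiplies by cos²(30°) = 0.75.
After N polarizers: T = 0.5·0.75^(N−1). Require T < 0.024 ⇒ N−1 > ln(0.024/0.5)/ln(0.75) = 10.56, so N−1 ≥ 11 and N = 12.
Check: N=12 gives T = 0.02112 < 0.024; N=11 gives T = 0.02816.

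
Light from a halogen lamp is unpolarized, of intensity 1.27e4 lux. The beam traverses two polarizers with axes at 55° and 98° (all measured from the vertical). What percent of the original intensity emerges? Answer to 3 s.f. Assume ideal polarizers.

≈ 26.7%

Unpolarized light through the first polarizer → I₁ = 1.27e4 lux/2 = 6350 lux, polarized at 55°.
I₂ = I₁ · cos²(43°) = 6350 · 0.5349 = 3396 lux.
That is 26.74% of the incident intensity.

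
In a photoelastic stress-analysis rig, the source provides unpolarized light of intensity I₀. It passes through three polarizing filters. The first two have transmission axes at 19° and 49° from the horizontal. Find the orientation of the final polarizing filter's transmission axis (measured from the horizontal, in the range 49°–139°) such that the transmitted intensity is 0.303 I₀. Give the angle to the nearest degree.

θ ≈ 75°

Unpolarized light through the first polarizer → I₁ = ½ I₀, now polarized at 19°.
I₂ = I₁ cos²(49° − 19°) = 0.5 I₀ · cos²(30°) = 0.375 I₀.
Need I₃/I₀ = 0.303, so cos²(θ − 49°) = 0.303 / 0.375 = 0.808.
θ − 49° = arccos(√0.808) = 26.0°, giving θ ≈ 49 + 26.0 = 75.0°.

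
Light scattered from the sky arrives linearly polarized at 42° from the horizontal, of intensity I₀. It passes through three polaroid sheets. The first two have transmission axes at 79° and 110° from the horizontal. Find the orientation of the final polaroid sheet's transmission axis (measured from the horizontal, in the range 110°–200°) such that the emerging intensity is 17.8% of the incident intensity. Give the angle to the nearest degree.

θ ≈ 162°

By Malus's law, I₁ = I₀ cos²(79° − 42°) = I₀ cos²(37°) = 0.6378 I₀.
I₂ = I₁ cos²(110° − 79°) = 0.6378 I₀ · cos²(31°) = 0.4686 I₀.
Need I₃/I₀ = 0.178, so cos²(θ − 110°) = 0.178 / 0.4686 = 0.3798.
θ − 110° = arccos(√0.3798) = 52.0°, giving θ ≈ 110 + 52.0 = 162.0°.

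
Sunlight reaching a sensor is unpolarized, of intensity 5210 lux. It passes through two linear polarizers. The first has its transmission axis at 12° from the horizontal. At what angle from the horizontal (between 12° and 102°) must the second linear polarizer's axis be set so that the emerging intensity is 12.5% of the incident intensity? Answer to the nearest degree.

Unpolarized light through the first polarizer → I₁ = ½ I₀, now polarized at 12°.
Need I₂/I₀ = 0.125, so cos²(θ − 12°) = 0.125 / 0.5 = 0.25.
θ − 12° = arccos(√0.25) = 60.0°, giving θ ≈ 12 + 60.0 = 72.0°.

θ ≈ 72°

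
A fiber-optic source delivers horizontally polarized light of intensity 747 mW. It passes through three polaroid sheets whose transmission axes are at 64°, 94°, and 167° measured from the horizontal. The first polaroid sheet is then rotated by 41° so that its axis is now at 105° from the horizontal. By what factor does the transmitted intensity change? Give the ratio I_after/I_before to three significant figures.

Before rotation:
By Malus's law, I₁ = I₀ cos²(64° − 0°) = I₀ cos²(64°) = 0.1922 I₀.
I₂ = I₁ cos²(94° − 64°) = 0.1922 I₀ · cos²(30°) = 0.1441 I₀.
I₃ = I₂ cos²(167° − 94°) = 0.1441 I₀ · cos²(73°) = 0.01232 I₀.
After rotation:
I₁ = I₀ cos²(105° − 0°) = I₀ cos²(75°) = 0.06699 I₀.
I₂ = I₁ cos²(94° − 105°) = 0.06699 I₀ · cos²(11°) = 0.06455 I₀.
I₃ = I₂ cos²(167° − 94°) = 0.06455 I₀ · cos²(73°) = 0.005518 I₀.
Ratio = 0.005518 / 0.01232 = 0.4479.

I_new/I_old ≈ 0.448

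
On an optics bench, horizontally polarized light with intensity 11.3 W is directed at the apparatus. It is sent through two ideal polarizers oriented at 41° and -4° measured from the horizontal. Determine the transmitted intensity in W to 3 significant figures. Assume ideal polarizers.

By Malus's law, I₁ = 11.3 W · cos²(41°) = 6.436 W.
I₂ = I₁ · cos²(45°) = 6.436 · 0.5 = 3.218 W.

I ≈ 3.22 W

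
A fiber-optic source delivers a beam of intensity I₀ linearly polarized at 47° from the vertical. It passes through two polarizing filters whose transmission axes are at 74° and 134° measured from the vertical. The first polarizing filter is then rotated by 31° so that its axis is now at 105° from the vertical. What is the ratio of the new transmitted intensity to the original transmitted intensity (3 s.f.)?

Before rotation:
I₁ = I₀ cos²(74° − 47°) = I₀ cos²(27°) = 0.7939 I₀.
I₂ = I₁ cos²(134° − 74°) = 0.7939 I₀ · cos²(60°) = 0.1985 I₀.
After rotation:
I₁ = I₀ cos²(105° − 47°) = I₀ cos²(58°) = 0.2808 I₀.
I₂ = I₁ cos²(134° − 105°) = 0.2808 I₀ · cos²(29°) = 0.2148 I₀.
Ratio = 0.2148 / 0.1985 = 1.082.

I_new/I_old ≈ 1.08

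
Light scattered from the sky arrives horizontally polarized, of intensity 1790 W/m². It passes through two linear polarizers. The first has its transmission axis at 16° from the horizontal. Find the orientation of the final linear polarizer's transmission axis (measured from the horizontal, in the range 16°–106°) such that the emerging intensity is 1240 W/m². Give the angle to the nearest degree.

θ ≈ 46°

I₁ = I₀ cos²(16° − 0°) = I₀ cos²(16°) = 0.924 I₀.
Target fraction: 1240 / 1790 W/m² = 0.6927 of I₀.
Need I₂/I₀ = 0.6927, so cos²(θ − 16°) = 0.6927 / 0.924 = 0.7497.
θ − 16° = arccos(√0.7497) = 30.0°, giving θ ≈ 16 + 30.0 = 46.0°.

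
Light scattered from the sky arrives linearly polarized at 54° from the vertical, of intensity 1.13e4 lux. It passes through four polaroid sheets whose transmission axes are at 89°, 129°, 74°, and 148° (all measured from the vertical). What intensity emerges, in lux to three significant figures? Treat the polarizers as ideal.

I₁ = 1.13e4 lux · cos²(35°) = 7582 lux.
I₂ = I₁ · cos²(40°) = 7582 · 0.5868 = 4450 lux.
I₃ = I₂ · cos²(55°) = 4450 · 0.329 = 1464 lux.
I₄ = I₃ · cos²(74°) = 1464 · 0.07598 = 111.2 lux.

I ≈ 111 lux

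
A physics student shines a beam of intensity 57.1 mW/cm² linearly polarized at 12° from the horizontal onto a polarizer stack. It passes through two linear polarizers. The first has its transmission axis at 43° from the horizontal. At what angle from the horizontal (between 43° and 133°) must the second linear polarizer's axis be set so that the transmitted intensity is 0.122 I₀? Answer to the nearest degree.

By Malus's law, I₁ = I₀ cos²(43° − 12°) = I₀ cos²(31°) = 0.7347 I₀.
Need I₂/I₀ = 0.122, so cos²(θ − 43°) = 0.122 / 0.7347 = 0.166.
θ − 43° = arccos(√0.166) = 66.0°, giving θ ≈ 43 + 66.0 = 109.0°.

θ ≈ 109°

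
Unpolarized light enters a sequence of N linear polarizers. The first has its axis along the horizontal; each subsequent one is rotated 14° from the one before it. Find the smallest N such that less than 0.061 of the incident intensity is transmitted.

First polarizer halves the unpolarized light: factor 1/2.
Each further stage multiplies by cos²(14°) = 0.9415.
After N polarizers: T = 0.5·0.9415^(N−1). Require T < 0.061 ⇒ N−1 > ln(0.061/0.5)/ln(0.9415) = 34.88, so N−1 ≥ 35 and N = 36.
Check: N=36 gives T = 0.06057 < 0.061; N=35 gives T = 0.06434.

N = 36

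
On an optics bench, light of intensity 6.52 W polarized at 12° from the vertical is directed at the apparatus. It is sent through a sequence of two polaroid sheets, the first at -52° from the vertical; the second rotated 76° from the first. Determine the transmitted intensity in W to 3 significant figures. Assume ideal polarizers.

I₁ = 6.52 W · cos²(64°) = 1.253 W.
I₂ = I₁ · cos²(76°) = 1.253 · 0.05853 = 0.07333 W.

I ≈ 0.0733 W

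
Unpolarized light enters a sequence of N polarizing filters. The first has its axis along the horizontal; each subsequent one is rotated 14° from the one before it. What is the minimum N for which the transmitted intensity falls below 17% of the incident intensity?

N = 19

First polarizer halves the unpolarized light: factor 1/2.
Each further stage multiplies by cos²(14°) = 0.9415.
After N polarizers: T = 0.5·0.9415^(N−1). Require T < 0.17 ⇒ N−1 > ln(0.17/0.5)/ln(0.9415) = 17.89, so N−1 ≥ 18 and N = 19.
Check: N=19 gives T = 0.1689 < 0.17; N=18 gives T = 0.1794.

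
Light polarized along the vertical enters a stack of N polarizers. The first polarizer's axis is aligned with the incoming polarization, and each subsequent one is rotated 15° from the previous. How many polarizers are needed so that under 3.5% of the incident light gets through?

N = 50

First polarizer is aligned with the polarization: full transmission.
Each further stage multiplies by cos²(15°) = 0.933.
After N polarizers: T = 0.933^(N−1). Require T < 0.035 ⇒ N−1 > ln(0.035)/ln(0.933) = 48.35, so N−1 ≥ 49 and N = 50.
Check: N=50 gives T = 0.03346 < 0.035; N=49 gives T = 0.03586.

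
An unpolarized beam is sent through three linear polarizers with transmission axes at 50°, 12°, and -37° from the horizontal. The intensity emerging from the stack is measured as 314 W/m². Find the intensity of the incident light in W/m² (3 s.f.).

I₀ ≈ 2350 W/m²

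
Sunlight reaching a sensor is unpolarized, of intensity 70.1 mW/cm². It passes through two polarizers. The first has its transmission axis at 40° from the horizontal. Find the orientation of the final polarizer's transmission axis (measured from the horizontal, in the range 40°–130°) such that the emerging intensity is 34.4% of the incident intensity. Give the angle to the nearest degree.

Unpolarized light through the first polarizer → I₁ = ½ I₀, now polarized at 40°.
Need I₂/I₀ = 0.344, so cos²(θ − 40°) = 0.344 / 0.5 = 0.688.
θ − 40° = arccos(√0.688) = 34.0°, giving θ ≈ 40 + 34.0 = 74.0°.

θ ≈ 74°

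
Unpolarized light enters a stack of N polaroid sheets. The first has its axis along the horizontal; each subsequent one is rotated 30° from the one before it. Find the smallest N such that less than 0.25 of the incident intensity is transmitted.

First polarizer halves the unpolarized light: factor 1/2.
Each further stage multiplies by cos²(30°) = 0.75.
After N polarizers: T = 0.5·0.75^(N−1). Require T < 0.25 ⇒ N−1 > ln(0.25/0.5)/ln(0.75) = 2.41, so N−1 ≥ 3 and N = 4.
Check: N=4 gives T = 0.2109 < 0.25; N=3 gives T = 0.2813.

N = 4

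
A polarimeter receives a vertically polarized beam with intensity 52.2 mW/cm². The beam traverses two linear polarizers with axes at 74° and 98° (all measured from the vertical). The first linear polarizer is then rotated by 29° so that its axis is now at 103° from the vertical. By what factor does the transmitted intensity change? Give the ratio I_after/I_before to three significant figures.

I_new/I_old ≈ 0.792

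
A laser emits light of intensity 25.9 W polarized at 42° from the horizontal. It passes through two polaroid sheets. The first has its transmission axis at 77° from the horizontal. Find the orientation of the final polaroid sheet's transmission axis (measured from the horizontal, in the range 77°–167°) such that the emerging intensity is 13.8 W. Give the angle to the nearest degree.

By Malus's law, I₁ = I₀ cos²(77° − 42°) = I₀ cos²(35°) = 0.671 I₀.
Target fraction: 13.8 / 25.9 W = 0.5328 of I₀.
Need I₂/I₀ = 0.5328, so cos²(θ − 77°) = 0.5328 / 0.671 = 0.7941.
θ − 77° = arccos(√0.7941) = 27.0°, giving θ ≈ 77 + 27.0 = 104.0°.

θ ≈ 104°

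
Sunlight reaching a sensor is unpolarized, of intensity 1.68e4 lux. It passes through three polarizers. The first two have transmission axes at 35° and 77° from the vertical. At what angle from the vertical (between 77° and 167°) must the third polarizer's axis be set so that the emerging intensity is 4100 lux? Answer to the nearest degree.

θ ≈ 97°

Unpolarized light through the first polarizer → I₁ = ½ I₀, now polarized at 35°.
I₂ = I₁ cos²(77° − 35°) = 0.5 I₀ · cos²(42°) = 0.2761 I₀.
Target fraction: 4100 / 1.68e4 lux = 0.244 of I₀.
Need I₃/I₀ = 0.244, so cos²(θ − 77°) = 0.244 / 0.2761 = 0.8838.
θ − 77° = arccos(√0.8838) = 19.9°, giving θ ≈ 77 + 19.9 = 96.9°.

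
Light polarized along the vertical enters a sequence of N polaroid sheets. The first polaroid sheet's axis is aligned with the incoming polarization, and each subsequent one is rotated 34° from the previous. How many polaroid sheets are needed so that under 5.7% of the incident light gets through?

N = 9

First polarizer is aligned with the polarization: full transmission.
Each further stage multiplies by cos²(34°) = 0.6873.
After N polarizers: T = 0.6873^(N−1). Require T < 0.057 ⇒ N−1 > ln(0.057)/ln(0.6873) = 7.64, so N−1 ≥ 8 and N = 9.
Check: N=9 gives T = 0.0498 < 0.057; N=8 gives T = 0.07245.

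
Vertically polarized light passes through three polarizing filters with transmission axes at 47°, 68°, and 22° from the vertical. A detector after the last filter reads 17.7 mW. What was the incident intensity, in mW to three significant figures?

I₀ ≈ 90.5 mW

I₁ = I₀ cos²(47° − 0°) = I₀ cos²(47°) = 0.4651 I₀.
I₂ = I₁ cos²(68° − 47°) = 0.4651 I₀ · cos²(21°) = 0.4054 I₀.
I₃ = I₂ cos²(22° − 68°) = 0.4054 I₀ · cos²(46°) = 0.1956 I₀.
So 17.7 mW = 0.1956 I₀, giving I₀ = 17.7/0.1956 = 90.48 mW.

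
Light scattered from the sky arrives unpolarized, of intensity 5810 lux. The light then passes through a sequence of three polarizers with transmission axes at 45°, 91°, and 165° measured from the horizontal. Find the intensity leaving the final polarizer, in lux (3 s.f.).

I ≈ 107 lux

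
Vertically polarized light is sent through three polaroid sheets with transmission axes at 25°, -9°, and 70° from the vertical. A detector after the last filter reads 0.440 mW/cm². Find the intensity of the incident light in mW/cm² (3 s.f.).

I₁ = I₀ cos²(25° − 0°) = I₀ cos²(25°) = 0.8214 I₀.
I₂ = I₁ cos²(-9° − 25°) = 0.8214 I₀ · cos²(34°) = 0.5645 I₀.
I₃ = I₂ cos²(70° + 9°) = 0.5645 I₀ · cos²(79°) = 0.02055 I₀.
So 0.440 mW/cm² = 0.02055 I₀, giving I₀ = 0.440/0.02055 = 21.41 mW/cm².

I₀ ≈ 21.4 mW/cm²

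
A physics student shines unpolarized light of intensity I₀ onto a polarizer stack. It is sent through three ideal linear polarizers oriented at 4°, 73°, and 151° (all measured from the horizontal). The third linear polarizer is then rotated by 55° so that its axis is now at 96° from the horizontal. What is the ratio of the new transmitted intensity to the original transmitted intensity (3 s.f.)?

I_new/I_old ≈ 19.6

Before rotation:
Unpolarized light through the first polarizer → I₁ = ½ I₀, now polarized at 4°.
I₂ = I₁ cos²(73° − 4°) = 0.5 I₀ · cos²(69°) = 0.06421 I₀.
I₃ = I₂ cos²(151° − 73°) = 0.06421 I₀ · cos²(78°) = 0.002776 I₀.
After rotation:
Unpolarized light through the first polarizer → I₁ = ½ I₀, now polarized at 4°.
I₂ = I₁ cos²(73° − 4°) = 0.5 I₀ · cos²(69°) = 0.06421 I₀.
I₃ = I₂ cos²(96° − 73°) = 0.06421 I₀ · cos²(23°) = 0.05441 I₀.
Ratio = 0.05441 / 0.002776 = 19.6.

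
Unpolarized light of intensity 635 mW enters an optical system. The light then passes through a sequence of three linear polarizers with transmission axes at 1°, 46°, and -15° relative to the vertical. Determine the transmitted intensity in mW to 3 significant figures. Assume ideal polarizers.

I ≈ 37.3 mW

Unpolarized light through the first polarizer → I₁ = 635 mW/2 = 317.5 mW, polarized at 1°.
I₂ = I₁ · cos²(45°) = 317.5 · 0.5 = 158.8 mW.
I₃ = I₂ · cos²(61°) = 158.8 · 0.235 = 37.31 mW.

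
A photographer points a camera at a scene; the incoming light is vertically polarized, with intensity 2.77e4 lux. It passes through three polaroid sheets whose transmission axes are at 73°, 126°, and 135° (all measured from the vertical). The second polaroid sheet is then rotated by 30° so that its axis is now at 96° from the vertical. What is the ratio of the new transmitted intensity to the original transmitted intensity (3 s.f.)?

Before rotation:
By Malus's law, I₁ = I₀ cos²(73° − 0°) = I₀ cos²(73°) = 0.08548 I₀.
I₂ = I₁ cos²(126° − 73°) = 0.08548 I₀ · cos²(53°) = 0.03096 I₀.
I₃ = I₂ cos²(135° − 126°) = 0.03096 I₀ · cos²(9°) = 0.0302 I₀.
After rotation:
I₁ = I₀ cos²(73° − 0°) = I₀ cos²(73°) = 0.08548 I₀.
I₂ = I₁ cos²(96° − 73°) = 0.08548 I₀ · cos²(23°) = 0.07243 I₀.
I₃ = I₂ cos²(135° − 96°) = 0.07243 I₀ · cos²(39°) = 0.04374 I₀.
Ratio = 0.04374 / 0.0302 = 1.448.

I_new/I_old ≈ 1.45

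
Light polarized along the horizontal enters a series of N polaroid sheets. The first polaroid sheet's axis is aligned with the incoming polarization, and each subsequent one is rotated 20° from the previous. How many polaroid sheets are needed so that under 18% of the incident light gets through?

N = 15

First polarizer is aligned with the polarization: full transmission.
Each further stage multiplies by cos²(20°) = 0.883.
After N polarizers: T = 0.883^(N−1). Require T < 0.18 ⇒ N−1 > ln(0.18)/ln(0.883) = 13.78, so N−1 ≥ 14 and N = 15.
Check: N=15 gives T = 0.1752 < 0.18; N=14 gives T = 0.1984.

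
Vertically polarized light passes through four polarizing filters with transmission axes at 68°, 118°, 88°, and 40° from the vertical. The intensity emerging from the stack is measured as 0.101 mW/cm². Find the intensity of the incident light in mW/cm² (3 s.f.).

I₀ ≈ 5.19 mW/cm²

I₁ = I₀ cos²(68° − 0°) = I₀ cos²(68°) = 0.1403 I₀.
I₂ = I₁ cos²(118° − 68°) = 0.1403 I₀ · cos²(50°) = 0.05798 I₀.
I₃ = I₂ cos²(88° − 118°) = 0.05798 I₀ · cos²(30°) = 0.04349 I₀.
I₄ = I₃ cos²(40° − 88°) = 0.04349 I₀ · cos²(48°) = 0.01947 I₀.
So 0.101 mW/cm² = 0.01947 I₀, giving I₀ = 0.101/0.01947 = 5.187 mW/cm².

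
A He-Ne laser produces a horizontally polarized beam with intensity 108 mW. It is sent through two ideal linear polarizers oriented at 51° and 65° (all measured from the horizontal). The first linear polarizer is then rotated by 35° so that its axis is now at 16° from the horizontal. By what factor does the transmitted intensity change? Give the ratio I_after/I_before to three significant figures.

Before rotation:
By Malus's law, I₁ = I₀ cos²(51° − 0°) = I₀ cos²(51°) = 0.396 I₀.
I₂ = I₁ cos²(65° − 51°) = 0.396 I₀ · cos²(14°) = 0.3729 I₀.
After rotation:
I₁ = I₀ cos²(16° − 0°) = I₀ cos²(16°) = 0.924 I₀.
I₂ = I₁ cos²(65° − 16°) = 0.924 I₀ · cos²(49°) = 0.3977 I₀.
Ratio = 0.3977 / 0.3729 = 1.067.

I_new/I_old ≈ 1.07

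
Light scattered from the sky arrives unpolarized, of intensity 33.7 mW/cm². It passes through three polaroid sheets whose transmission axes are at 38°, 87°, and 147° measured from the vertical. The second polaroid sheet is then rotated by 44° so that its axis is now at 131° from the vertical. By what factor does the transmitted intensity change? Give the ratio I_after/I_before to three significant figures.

I_new/I_old ≈ 0.0235

Before rotation:
Unpolarized light through the first polarizer → I₁ = ½ I₀, now polarized at 38°.
I₂ = I₁ cos²(87° − 38°) = 0.5 I₀ · cos²(49°) = 0.2152 I₀.
I₃ = I₂ cos²(147° − 87°) = 0.2152 I₀ · cos²(60°) = 0.0538 I₀.
After rotation:
Unpolarized light through the first polarizer → I₁ = ½ I₀, now polarized at 38°.
Angle between axes 1 and 2: 87°. I₂ = 0.5 I₀ · cos²(87°) = 0.00137 I₀.
I₃ = I₂ cos²(147° − 131°) = 0.00137 I₀ · cos²(16°) = 0.001265 I₀.
Ratio = 0.001265 / 0.0538 = 0.02352.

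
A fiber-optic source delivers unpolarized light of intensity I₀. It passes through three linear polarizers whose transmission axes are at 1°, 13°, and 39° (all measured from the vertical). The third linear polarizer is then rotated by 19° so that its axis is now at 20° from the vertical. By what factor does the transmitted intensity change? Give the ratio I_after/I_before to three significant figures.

Before rotation:
Unpolarized light through the first polarizer → I₁ = ½ I₀, now polarized at 1°.
I₂ = I₁ cos²(13° − 1°) = 0.5 I₀ · cos²(12°) = 0.4784 I₀.
I₃ = I₂ cos²(39° − 13°) = 0.4784 I₀ · cos²(26°) = 0.3865 I₀.
After rotation:
Unpolarized light through the first polarizer → I₁ = ½ I₀, now polarized at 1°.
I₂ = I₁ cos²(13° − 1°) = 0.5 I₀ · cos²(12°) = 0.4784 I₀.
I₃ = I₂ cos²(20° − 13°) = 0.4784 I₀ · cos²(7°) = 0.4713 I₀.
Ratio = 0.4713 / 0.3865 = 1.219.

I_new/I_old ≈ 1.22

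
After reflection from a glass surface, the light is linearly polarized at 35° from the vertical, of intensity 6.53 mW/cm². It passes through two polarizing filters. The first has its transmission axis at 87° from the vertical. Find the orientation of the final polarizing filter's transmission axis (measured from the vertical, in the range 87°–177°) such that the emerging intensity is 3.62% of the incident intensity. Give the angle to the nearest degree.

θ ≈ 159°

I₁ = I₀ cos²(87° − 35°) = I₀ cos²(52°) = 0.379 I₀.
Need I₂/I₀ = 0.0362, so cos²(θ − 87°) = 0.0362 / 0.379 = 0.0955.
θ − 87° = arccos(√0.0955) = 72.0°, giving θ ≈ 87 + 72.0 = 159.0°.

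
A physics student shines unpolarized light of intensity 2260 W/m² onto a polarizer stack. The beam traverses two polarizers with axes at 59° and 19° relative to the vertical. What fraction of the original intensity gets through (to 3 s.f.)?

I/I₀ ≈ 0.293

Unpolarized light through the first polarizer → I₁ = 2260 W/m²/2 = 1130 W/m², polarized at 59°.
I₂ = I₁ · cos²(40°) = 1130 · 0.5868 = 663.1 W/m².
Transmitted fraction = 0.2934.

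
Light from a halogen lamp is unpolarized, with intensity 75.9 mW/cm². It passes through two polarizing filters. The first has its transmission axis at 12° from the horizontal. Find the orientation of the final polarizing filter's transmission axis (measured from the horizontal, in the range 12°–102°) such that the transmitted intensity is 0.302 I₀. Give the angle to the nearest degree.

θ ≈ 51°

Unpolarized light through the first polarizer → I₁ = ½ I₀, now polarized at 12°.
Need I₂/I₀ = 0.302, so cos²(θ − 12°) = 0.302 / 0.5 = 0.604.
θ − 12° = arccos(√0.604) = 39.0°, giving θ ≈ 12 + 39.0 = 51.0°.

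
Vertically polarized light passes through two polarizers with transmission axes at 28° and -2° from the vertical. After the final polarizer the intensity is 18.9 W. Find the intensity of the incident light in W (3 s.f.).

By Malus's law, I₁ = I₀ cos²(28° − 0°) = I₀ cos²(28°) = 0.7796 I₀.
I₂ = I₁ cos²(-2° − 28°) = 0.7796 I₀ · cos²(30°) = 0.5847 I₀.
So 18.9 W = 0.5847 I₀, giving I₀ = 18.9/0.5847 = 32.32 W.

I₀ ≈ 32.3 W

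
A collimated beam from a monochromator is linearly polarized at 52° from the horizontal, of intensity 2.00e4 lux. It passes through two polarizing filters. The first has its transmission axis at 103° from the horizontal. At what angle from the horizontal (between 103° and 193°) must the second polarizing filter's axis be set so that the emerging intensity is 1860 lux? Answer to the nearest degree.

I₁ = I₀ cos²(103° − 52°) = I₀ cos²(51°) = 0.396 I₀.
Target fraction: 1860 / 2.00e4 lux = 0.093 of I₀.
Need I₂/I₀ = 0.093, so cos²(θ − 103°) = 0.093 / 0.396 = 0.2348.
θ − 103° = arccos(√0.2348) = 61.0°, giving θ ≈ 103 + 61.0 = 164.0°.

θ ≈ 164°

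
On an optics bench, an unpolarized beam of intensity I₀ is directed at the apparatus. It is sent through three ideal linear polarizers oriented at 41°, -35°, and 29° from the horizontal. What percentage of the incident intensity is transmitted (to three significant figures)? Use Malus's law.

≈ 0.562%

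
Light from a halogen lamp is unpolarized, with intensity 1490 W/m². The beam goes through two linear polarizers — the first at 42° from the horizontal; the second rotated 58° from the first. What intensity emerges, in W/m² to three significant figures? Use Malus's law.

I ≈ 209 W/m²

Unpolarized light through the first polarizer → I₁ = 1490 W/m²/2 = 745 W/m², polarized at 42°.
I₂ = I₁ · cos²(58°) = 745 · 0.2808 = 209.2 W/m².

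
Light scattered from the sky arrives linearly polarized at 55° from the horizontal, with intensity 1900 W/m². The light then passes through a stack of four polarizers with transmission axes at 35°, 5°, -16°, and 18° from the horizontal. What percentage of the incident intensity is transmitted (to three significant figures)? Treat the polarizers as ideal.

I₁ = 1900 W/m² · cos²(20°) = 1678 W/m².
I₂ = I₁ · cos²(30°) = 1678 · 0.75 = 1258 W/m².
I₃ = I₂ · cos²(21°) = 1258 · 0.8716 = 1097 W/m².
I₄ = I₃ · cos²(34°) = 1097 · 0.6873 = 753.8 W/m².
That is 39.67% of the incident intensity.

≈ 39.7%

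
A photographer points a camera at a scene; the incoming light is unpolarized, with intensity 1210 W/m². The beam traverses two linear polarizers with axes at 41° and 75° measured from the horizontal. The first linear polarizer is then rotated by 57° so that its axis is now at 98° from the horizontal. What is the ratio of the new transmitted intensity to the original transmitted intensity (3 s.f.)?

Before rotation:
Unpolarized light through the first polarizer → I₁ = ½ I₀, now polarized at 41°.
I₂ = I₁ cos²(75° − 41°) = 0.5 I₀ · cos²(34°) = 0.3437 I₀.
After rotation:
Unpolarized light through the first polarizer → I₁ = ½ I₀, now polarized at 98°.
I₂ = I₁ cos²(75° − 98°) = 0.5 I₀ · cos²(23°) = 0.4237 I₀.
Ratio = 0.4237 / 0.3437 = 1.233.

I_new/I_old ≈ 1.23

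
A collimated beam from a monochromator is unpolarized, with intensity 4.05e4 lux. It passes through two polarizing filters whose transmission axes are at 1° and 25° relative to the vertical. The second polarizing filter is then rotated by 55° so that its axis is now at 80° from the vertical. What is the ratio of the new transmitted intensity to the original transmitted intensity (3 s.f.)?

Before rotation:
Unpolarized light through the first polarizer → I₁ = ½ I₀, now polarized at 1°.
I₂ = I₁ cos²(25° − 1°) = 0.5 I₀ · cos²(24°) = 0.4173 I₀.
After rotation:
Unpolarized light through the first polarizer → I₁ = ½ I₀, now polarized at 1°.
I₂ = I₁ cos²(80° − 1°) = 0.5 I₀ · cos²(79°) = 0.0182 I₀.
Ratio = 0.0182 / 0.4173 = 0.04363.

I_new/I_old ≈ 0.0436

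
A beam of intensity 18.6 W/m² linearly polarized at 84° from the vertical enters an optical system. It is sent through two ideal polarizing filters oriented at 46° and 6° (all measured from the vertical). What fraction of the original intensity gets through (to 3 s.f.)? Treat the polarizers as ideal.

I₁ = 18.6 W/m² · cos²(38°) = 11.55 W/m².
I₂ = I₁ · cos²(40°) = 11.55 · 0.5868 = 6.778 W/m².
Transmitted fraction = 0.3644.

I/I₀ ≈ 0.364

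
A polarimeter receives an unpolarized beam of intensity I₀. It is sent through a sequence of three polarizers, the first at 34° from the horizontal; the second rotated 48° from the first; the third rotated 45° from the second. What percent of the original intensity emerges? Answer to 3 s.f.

≈ 11.2%

Unpolarized light through the first polarizer → I₁ = ½ I₀, now polarized at 34°.
I₂ = I₁ cos²(48°) = 0.5 · 0.4477 I₀ = 0.2239 I₀.
I₃ = I₂ cos²(45°) = 0.2239 · 0.5 I₀ = 0.1119 I₀.
That is 11.19% of the incident intensity.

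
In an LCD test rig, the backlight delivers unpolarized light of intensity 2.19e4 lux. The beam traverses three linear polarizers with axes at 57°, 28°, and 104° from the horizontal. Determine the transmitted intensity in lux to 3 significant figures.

Unpolarized light through the first polarizer → I₁ = 2.19e4 lux/2 = 1.095e+04 lux, polarized at 57°.
I₂ = I₁ · cos²(29°) = 1.095e+04 · 0.765 = 8376 lux.
I₃ = I₂ · cos²(76°) = 8376 · 0.05853 = 490.2 lux.

I ≈ 490 lux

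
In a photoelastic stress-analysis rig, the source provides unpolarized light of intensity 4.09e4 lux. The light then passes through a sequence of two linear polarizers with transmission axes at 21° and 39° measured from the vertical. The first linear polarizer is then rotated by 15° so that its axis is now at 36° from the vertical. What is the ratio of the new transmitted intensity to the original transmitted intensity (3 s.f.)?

I_new/I_old ≈ 1.10

Before rotation:
Unpolarized light through the first polarizer → I₁ = ½ I₀, now polarized at 21°.
I₂ = I₁ cos²(39° − 21°) = 0.5 I₀ · cos²(18°) = 0.4523 I₀.
After rotation:
Unpolarized light through the first polarizer → I₁ = ½ I₀, now polarized at 36°.
I₂ = I₁ cos²(39° − 36°) = 0.5 I₀ · cos²(3°) = 0.4986 I₀.
Ratio = 0.4986 / 0.4523 = 1.103.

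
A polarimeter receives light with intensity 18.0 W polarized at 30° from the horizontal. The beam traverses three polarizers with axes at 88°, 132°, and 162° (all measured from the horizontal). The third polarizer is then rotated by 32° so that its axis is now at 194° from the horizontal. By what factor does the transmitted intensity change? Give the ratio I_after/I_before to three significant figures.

I_new/I_old ≈ 0.294

Before rotation:
By Malus's law, I₁ = I₀ cos²(88° − 30°) = I₀ cos²(58°) = 0.2808 I₀.
I₂ = I₁ cos²(132° − 88°) = 0.2808 I₀ · cos²(44°) = 0.1453 I₀.
I₃ = I₂ cos²(162° − 132°) = 0.1453 I₀ · cos²(30°) = 0.109 I₀.
After rotation:
I₁ = I₀ cos²(88° − 30°) = I₀ cos²(58°) = 0.2808 I₀.
I₂ = I₁ cos²(132° − 88°) = 0.2808 I₀ · cos²(44°) = 0.1453 I₀.
I₃ = I₂ cos²(194° − 132°) = 0.1453 I₀ · cos²(62°) = 0.03203 I₀.
Ratio = 0.03203 / 0.109 = 0.2939.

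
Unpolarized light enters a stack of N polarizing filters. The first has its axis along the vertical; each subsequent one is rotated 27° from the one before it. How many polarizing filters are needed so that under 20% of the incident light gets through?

N = 5

First polarizer halves the unpolarized light: factor 1/2.
Each further stage multiplies by cos²(27°) = 0.7939.
After N polarizers: T = 0.5·0.7939^(N−1). Require T < 0.20 ⇒ N−1 > ln(0.20/0.5)/ln(0.7939) = 3.97, so N−1 ≥ 4 and N = 5.
Check: N=5 gives T = 0.1986 < 0.20; N=4 gives T = 0.2502.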